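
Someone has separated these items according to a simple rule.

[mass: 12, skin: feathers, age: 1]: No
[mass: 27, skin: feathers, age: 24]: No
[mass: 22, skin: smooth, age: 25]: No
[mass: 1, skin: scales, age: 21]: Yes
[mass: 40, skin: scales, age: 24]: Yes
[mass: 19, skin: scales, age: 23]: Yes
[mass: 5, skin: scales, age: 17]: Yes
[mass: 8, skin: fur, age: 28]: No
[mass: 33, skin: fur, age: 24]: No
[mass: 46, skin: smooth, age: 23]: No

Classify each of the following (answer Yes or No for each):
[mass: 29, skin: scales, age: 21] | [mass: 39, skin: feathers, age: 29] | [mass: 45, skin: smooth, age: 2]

Yes, No, No

The common property of the 'Yes' items is: skin is scales. No 'No' item has it.
[mass: 29, skin: scales, age: 21]: Yes (skin is scales). [mass: 39, skin: feathers, age: 29]: No (skin is feathers). [mass: 45, skin: smooth, age: 2]: No (skin is smooth).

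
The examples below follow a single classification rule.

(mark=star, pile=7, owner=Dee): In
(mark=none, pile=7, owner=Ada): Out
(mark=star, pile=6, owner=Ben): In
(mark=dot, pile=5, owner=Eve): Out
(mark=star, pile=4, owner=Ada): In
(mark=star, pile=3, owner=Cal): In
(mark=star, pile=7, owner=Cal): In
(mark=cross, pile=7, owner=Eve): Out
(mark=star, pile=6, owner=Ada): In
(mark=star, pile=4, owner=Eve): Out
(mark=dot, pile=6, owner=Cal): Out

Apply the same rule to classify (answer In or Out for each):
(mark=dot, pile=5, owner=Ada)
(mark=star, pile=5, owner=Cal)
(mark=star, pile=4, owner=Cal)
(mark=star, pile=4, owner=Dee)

Rule: owner is not Eve AND mark is star. This holds for each 'In' example and fails for each 'Out' one.
(mark=dot, pile=5, owner=Ada): owner is Ada, mark is dot — does not satisfy this, so Out.
(mark=star, pile=5, owner=Cal): owner is Cal, mark is star — qualifies, so In.
(mark=star, pile=4, owner=Cal): owner is Cal, mark is star — qualifies, so In.
(mark=star, pile=4, owner=Dee): owner is Dee, mark is star — qualifies, so In.

Out, In, In, In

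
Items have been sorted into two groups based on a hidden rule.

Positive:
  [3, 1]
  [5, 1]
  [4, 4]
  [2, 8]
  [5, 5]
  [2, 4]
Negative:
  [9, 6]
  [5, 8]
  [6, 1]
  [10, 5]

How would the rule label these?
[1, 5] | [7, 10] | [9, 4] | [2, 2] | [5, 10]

Positive, Negative, Negative, Positive, Negative

Every 'Positive' example satisfies: sum is even. None of the 'Negative' examples do.
[1, 5]: 1+5 = 6, has this property → Positive. [7, 10]: 7+10 = 17, doesn't match → Negative. [9, 4]: 9+4 = 13, doesn't match → Negative. [2, 2]: 2+2 = 4, has this property → Positive. [5, 10]: 5+10 = 15, doesn't match → Negative.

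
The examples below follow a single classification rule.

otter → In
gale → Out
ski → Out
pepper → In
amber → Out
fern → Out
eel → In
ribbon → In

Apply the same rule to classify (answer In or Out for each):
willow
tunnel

In, In

The pattern is that an item is 'In' exactly when: has a double letter.
willow: 'll' doubled, has this property → In.
tunnel: 'nn' doubled, has this property → In.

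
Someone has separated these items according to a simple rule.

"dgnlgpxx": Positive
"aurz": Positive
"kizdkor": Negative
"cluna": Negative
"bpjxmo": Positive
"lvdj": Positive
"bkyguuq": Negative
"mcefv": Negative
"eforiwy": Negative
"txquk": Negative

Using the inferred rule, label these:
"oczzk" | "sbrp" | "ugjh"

'Positive' ⟺ even length.

Negative, Positive, Positive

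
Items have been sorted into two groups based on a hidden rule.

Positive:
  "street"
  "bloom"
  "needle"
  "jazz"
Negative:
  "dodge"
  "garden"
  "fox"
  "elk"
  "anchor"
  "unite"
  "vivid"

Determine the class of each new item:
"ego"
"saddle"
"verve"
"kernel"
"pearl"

Every 'Positive' example satisfies: has a double letter. None of the 'Negative' examples do.

Negative, Positive, Negative, Negative, Negative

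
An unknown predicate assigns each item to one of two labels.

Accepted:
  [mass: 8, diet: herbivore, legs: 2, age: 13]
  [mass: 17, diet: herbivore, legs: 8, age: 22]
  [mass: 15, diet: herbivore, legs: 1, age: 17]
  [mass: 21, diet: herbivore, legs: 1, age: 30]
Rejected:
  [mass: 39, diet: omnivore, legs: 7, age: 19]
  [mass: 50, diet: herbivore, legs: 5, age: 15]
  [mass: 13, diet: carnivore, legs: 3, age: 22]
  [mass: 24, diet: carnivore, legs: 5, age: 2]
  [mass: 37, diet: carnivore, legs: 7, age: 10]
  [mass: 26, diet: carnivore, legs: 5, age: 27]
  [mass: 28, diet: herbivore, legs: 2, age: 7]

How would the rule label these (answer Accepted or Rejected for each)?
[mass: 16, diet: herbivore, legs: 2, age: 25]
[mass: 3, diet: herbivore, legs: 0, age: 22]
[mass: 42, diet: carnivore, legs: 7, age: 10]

Accepted, Accepted, Rejected

The distinguishing property — diet is herbivore AND mass ≤ 21 — holds for all the 'Accepted' cases and none of the 'Rejected' cases.
[mass: 16, diet: herbivore, legs: 2, age: 25] — diet is herbivore, mass = 16, hence Accepted.
[mass: 3, diet: herbivore, legs: 0, age: 22] — diet is herbivore, mass = 3, hence Accepted.
[mass: 42, diet: carnivore, legs: 7, age: 10] — diet is carnivore, mass = 42, hence Rejected.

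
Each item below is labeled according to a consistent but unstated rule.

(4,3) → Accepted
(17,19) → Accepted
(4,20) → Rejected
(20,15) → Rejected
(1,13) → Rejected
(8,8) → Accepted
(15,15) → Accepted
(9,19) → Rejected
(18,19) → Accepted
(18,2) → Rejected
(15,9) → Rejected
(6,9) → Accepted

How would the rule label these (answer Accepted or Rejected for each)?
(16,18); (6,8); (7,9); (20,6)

Accepted, Accepted, Accepted, Rejected

The pattern is that an item is 'Accepted' exactly when: |first − second| ≤ 3.
(16,18): Accepted (|16−18| = 2). (6,8): Accepted (|6−8| = 2). (7,9): Accepted (|7−9| = 2). (20,6): Rejected (|20−6| = 14).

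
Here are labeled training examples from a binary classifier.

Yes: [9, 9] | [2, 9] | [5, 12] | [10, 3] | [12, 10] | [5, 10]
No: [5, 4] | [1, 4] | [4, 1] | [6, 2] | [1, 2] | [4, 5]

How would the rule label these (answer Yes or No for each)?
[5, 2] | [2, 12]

No, Yes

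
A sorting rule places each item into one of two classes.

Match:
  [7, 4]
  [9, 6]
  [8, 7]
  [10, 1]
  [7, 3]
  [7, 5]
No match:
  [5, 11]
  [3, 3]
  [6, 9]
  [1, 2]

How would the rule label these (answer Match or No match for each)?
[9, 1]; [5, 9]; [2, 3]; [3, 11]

Match, No match, No match, No match

All 'Match' examples share one property — first > second — and every 'No match' example lacks it.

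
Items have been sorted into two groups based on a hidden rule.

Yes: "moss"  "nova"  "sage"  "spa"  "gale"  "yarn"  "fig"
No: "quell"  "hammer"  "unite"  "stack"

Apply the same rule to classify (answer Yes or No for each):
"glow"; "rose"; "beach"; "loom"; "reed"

Rule: length ≤ 4. This holds for each 'Yes' example and fails for each 'No' one.
"glow": length 4 — matches, so Yes. "rose": length 4 — matches, so Yes. "beach": length 5 — doesn't qualify, so No. "loom": length 4 — matches, so Yes. "reed": length 4 — matches, so Yes.

Yes, Yes, No, Yes, Yes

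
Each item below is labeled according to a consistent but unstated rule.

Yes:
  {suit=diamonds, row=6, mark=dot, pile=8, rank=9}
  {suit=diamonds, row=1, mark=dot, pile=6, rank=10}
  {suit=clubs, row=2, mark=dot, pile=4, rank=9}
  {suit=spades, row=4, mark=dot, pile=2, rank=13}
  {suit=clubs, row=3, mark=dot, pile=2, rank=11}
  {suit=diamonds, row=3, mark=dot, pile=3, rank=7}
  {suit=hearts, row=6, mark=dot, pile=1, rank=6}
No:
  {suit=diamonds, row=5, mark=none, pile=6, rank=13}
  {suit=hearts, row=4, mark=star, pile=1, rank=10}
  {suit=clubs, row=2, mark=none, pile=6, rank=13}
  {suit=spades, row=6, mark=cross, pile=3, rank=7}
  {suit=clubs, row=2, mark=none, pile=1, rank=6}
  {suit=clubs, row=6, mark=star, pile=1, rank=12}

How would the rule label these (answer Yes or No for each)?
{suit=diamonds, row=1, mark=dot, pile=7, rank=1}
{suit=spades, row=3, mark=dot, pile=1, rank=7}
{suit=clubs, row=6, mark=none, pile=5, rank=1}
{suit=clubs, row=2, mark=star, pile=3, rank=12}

The rule appears to be: mark is dot.
Yes: {suit=diamonds, row=1, mark=dot, pile=7, rank=1}, since mark is dot.
Yes: {suit=spades, row=3, mark=dot, pile=1, rank=7}, since mark is dot.
No: {suit=clubs, row=6, mark=none, pile=5, rank=1}, since mark is none.
No: {suit=clubs, row=2, mark=star, pile=3, rank=12}, since mark is star.

Yes, Yes, No, No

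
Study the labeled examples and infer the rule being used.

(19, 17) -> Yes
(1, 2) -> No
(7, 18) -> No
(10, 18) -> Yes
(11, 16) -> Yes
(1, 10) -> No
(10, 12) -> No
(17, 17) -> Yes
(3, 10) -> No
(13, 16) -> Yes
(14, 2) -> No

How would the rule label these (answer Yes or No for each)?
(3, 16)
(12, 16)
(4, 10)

All 'Yes' examples share one property — sum ≥ 27 — and every 'No' example lacks it.
No: (3, 16), since 3+16 = 19. Yes: (12, 16), since 12+16 = 28. No: (4, 10), since 4+10 = 14.

No, Yes, No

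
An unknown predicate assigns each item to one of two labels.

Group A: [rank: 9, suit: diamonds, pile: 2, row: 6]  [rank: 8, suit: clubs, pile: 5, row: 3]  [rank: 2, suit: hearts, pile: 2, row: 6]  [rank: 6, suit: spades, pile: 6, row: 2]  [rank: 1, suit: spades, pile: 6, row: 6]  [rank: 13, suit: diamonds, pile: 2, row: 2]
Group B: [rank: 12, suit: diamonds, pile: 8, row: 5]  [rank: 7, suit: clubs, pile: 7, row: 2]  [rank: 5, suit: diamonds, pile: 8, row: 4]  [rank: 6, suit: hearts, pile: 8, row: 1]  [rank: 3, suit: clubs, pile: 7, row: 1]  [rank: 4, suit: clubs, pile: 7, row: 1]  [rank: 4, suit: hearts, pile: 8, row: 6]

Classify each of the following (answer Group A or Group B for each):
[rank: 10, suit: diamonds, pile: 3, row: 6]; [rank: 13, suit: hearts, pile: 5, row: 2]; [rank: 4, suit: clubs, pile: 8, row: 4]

The pattern is that an item is 'Group A' exactly when: pile ≤ 6.
[rank: 10, suit: diamonds, pile: 3, row: 6] — pile = 3, hence Group A.
[rank: 13, suit: hearts, pile: 5, row: 2] — pile = 5, hence Group A.
[rank: 4, suit: clubs, pile: 8, row: 4] — pile = 8, hence Group B.

Group A, Group A, Group B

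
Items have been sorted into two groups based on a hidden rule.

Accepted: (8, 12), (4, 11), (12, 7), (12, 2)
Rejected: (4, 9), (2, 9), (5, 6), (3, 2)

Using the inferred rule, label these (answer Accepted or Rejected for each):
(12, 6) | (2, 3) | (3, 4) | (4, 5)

All 'Accepted' examples share one property — sum ≥ 14 — and every 'Rejected' example lacks it.
(12, 6): 12+6 = 18 — satisfies this, so Accepted.
(2, 3): 2+3 = 5 — fails the rule, so Rejected.
(3, 4): 3+4 = 7 — fails the rule, so Rejected.
(4, 5): 4+5 = 9 — fails the rule, so Rejected.

Accepted, Rejected, Rejected, Rejected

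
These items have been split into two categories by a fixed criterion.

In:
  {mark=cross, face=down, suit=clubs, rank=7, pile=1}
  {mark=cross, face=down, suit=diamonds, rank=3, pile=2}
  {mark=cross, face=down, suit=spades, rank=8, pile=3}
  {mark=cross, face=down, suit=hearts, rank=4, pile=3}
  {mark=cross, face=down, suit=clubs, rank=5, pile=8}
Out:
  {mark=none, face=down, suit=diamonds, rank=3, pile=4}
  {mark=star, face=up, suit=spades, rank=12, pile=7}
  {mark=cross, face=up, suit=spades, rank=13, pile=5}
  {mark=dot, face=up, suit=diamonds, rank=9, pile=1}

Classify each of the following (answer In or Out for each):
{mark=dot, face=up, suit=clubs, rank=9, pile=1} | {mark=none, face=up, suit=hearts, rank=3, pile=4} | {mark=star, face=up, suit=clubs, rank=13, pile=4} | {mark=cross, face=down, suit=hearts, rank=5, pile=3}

'In' ⟺ mark is cross AND face is down.
{mark=dot, face=up, suit=clubs, rank=9, pile=1}: mark is dot, face is up — does not fit, so Out. {mark=none, face=up, suit=hearts, rank=3, pile=4}: mark is none, face is up — does not fit, so Out. {mark=star, face=up, suit=clubs, rank=13, pile=4}: mark is star, face is up — does not fit, so Out. {mark=cross, face=down, suit=hearts, rank=5, pile=3}: mark is cross, face is down — passes, so In.

Out, Out, Out, In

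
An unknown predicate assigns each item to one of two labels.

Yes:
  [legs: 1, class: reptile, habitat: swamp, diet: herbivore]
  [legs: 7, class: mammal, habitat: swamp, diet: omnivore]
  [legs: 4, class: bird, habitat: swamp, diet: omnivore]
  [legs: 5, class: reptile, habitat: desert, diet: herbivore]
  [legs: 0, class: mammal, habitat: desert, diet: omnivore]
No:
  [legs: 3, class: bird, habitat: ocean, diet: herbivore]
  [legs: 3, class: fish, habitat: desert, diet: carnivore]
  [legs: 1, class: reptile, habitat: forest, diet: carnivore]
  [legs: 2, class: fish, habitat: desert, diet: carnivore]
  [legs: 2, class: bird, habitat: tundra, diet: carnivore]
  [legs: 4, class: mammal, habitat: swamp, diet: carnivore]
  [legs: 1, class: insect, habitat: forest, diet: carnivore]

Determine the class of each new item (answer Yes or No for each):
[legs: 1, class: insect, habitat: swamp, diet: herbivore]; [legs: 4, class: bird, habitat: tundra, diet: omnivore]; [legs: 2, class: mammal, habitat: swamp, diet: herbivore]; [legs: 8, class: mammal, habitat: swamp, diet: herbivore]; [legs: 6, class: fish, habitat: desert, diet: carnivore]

Yes, Yes, Yes, Yes, No

The common property of the 'Yes' items is: diet is not carnivore AND legs ≠ 3. No 'No' item has it.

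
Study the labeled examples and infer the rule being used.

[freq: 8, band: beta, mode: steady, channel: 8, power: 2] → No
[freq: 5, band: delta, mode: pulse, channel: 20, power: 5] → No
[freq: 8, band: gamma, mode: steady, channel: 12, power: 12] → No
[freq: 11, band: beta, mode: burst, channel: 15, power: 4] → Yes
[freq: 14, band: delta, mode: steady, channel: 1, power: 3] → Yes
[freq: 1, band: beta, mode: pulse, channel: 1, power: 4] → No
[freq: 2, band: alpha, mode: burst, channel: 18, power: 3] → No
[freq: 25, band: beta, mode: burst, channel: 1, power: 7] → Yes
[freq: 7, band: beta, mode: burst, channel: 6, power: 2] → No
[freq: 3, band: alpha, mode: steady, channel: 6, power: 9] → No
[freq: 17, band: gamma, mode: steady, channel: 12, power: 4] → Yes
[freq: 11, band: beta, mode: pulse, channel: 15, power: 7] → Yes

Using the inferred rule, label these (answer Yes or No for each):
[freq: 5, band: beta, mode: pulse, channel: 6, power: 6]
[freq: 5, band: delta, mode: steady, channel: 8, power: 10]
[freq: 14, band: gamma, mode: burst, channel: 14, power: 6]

No, No, Yes

Every 'Yes' example satisfies: freq ≥ 11. None of the 'No' examples do.
[freq: 5, band: beta, mode: pulse, channel: 6, power: 6]: No (freq = 5).
[freq: 5, band: delta, mode: steady, channel: 8, power: 10]: No (freq = 5).
[freq: 14, band: gamma, mode: burst, channel: 14, power: 6]: Yes (freq = 14).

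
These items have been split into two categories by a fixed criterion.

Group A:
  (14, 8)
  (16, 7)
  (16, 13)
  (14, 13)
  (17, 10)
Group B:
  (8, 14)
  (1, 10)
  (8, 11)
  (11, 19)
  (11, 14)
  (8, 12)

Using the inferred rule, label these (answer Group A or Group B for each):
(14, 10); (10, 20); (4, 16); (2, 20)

Group A, Group B, Group B, Group B

The pattern is that an item is 'Group A' exactly when: first > second.
(14, 10) → 14 > 10 → Group A.
(10, 20) → 10 < 20 → Group B.
(4, 16) → 4 < 16 → Group B.
(2, 20) → 2 < 20 → Group B.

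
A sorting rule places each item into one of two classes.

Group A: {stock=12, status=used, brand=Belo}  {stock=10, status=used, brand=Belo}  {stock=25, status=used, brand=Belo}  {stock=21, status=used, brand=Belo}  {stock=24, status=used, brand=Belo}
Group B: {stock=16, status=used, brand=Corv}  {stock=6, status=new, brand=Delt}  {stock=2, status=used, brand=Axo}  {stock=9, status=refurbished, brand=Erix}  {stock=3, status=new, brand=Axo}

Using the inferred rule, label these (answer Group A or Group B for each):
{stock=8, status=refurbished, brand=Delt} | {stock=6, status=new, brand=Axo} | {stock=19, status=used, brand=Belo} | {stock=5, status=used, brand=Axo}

Group B, Group B, Group A, Group B

All 'Group A' examples share one property — brand is Belo — and every 'Group B' example lacks it.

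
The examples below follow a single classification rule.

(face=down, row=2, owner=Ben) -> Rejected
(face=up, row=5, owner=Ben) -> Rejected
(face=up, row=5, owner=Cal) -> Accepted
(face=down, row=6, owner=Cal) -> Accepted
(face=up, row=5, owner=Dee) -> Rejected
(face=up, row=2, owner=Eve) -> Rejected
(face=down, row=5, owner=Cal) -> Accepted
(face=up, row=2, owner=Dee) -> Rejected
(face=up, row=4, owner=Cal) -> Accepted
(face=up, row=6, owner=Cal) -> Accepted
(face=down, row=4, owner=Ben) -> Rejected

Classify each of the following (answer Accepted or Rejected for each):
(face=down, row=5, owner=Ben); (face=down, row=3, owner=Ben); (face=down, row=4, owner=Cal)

Rejected, Rejected, Accepted

Checking candidate rules against both groups, what survives is: owner is Cal.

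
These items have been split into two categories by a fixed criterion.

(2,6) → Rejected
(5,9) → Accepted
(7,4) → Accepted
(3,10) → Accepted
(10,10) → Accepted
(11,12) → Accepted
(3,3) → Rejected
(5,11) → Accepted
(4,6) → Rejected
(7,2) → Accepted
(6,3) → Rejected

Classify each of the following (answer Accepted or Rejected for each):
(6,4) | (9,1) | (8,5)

Rejected, Accepted, Accepted

One predicate separates the groups cleanly: max ≥ 7.
(6,4) — max 6, hence Rejected.
(9,1) — max 9, hence Accepted.
(8,5) — max 8, hence Accepted.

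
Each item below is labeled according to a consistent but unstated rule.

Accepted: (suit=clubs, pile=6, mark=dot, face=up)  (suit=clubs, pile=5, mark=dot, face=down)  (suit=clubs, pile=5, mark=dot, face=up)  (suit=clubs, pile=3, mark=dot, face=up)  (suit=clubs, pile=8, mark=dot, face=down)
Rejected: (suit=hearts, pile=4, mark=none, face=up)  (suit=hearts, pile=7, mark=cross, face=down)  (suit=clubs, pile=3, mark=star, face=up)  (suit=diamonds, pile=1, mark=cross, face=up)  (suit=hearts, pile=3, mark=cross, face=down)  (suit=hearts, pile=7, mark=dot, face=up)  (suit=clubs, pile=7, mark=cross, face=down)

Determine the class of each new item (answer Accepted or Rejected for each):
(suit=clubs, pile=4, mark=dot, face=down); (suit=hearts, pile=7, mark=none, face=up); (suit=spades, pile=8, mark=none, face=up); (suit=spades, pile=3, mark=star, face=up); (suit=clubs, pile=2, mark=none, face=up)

Accepted, Rejected, Rejected, Rejected, Rejected

Every 'Accepted' example satisfies: mark is dot AND suit is clubs. None of the 'Rejected' examples do.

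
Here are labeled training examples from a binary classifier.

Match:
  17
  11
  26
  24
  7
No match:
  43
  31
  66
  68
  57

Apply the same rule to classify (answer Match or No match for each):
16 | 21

'Match' ⟺ at most 26.
Match: 16, since 16 ≤ 26. Match: 21, since 21 ≤ 26.

Match, Match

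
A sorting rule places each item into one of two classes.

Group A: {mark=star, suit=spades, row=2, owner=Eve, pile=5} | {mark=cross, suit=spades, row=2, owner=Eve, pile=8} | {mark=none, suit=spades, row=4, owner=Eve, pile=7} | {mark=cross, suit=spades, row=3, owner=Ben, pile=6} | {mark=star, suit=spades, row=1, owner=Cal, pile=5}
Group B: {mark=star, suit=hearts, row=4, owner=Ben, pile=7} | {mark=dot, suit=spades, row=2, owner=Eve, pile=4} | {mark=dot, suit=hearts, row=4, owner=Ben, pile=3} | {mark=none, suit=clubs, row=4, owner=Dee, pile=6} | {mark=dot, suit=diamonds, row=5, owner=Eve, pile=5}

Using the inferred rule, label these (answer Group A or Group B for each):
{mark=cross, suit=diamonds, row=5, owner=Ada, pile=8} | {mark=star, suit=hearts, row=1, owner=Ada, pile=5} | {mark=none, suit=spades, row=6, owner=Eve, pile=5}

Every 'Group A' example satisfies: suit is spades AND pile ≥ 5. None of the 'Group B' examples do.

Group B, Group B, Group A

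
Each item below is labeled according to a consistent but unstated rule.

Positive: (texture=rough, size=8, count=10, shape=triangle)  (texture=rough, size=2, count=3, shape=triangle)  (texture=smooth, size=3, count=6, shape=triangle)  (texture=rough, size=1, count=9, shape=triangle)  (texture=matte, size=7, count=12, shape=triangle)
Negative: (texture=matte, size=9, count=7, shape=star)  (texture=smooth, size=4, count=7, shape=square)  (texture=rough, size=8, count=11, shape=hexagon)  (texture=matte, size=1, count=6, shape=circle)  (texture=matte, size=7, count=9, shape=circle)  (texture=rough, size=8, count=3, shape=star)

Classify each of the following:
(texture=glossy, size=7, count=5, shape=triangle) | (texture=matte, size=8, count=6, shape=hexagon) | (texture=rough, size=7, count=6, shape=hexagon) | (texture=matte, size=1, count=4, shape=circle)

The pattern is that an item is 'Positive' exactly when: shape is triangle.
(texture=glossy, size=7, count=5, shape=triangle) → shape is triangle → Positive.
(texture=matte, size=8, count=6, shape=hexagon) → shape is hexagon → Negative.
(texture=rough, size=7, count=6, shape=hexagon) → shape is hexagon → Negative.
(texture=matte, size=1, count=4, shape=circle) → shape is circle → Negative.

Positive, Negative, Negative, Negative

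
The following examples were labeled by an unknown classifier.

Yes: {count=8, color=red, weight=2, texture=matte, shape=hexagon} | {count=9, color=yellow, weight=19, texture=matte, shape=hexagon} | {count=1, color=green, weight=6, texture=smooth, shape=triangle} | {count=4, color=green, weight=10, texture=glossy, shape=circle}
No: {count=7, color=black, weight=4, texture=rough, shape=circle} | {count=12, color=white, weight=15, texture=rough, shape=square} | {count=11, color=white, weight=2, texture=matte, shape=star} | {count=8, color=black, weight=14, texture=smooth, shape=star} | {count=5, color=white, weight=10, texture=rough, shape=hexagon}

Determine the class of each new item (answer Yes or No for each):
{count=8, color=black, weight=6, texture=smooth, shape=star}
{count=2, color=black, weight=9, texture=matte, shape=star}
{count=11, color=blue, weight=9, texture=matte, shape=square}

No, No, Yes

Every 'Yes' example satisfies: color is not black AND color is not white. None of the 'No' examples do.
{count=8, color=black, weight=6, texture=smooth, shape=star}: color is black — fails the rule, so No. {count=2, color=black, weight=9, texture=matte, shape=star}: color is black — fails the rule, so No. {count=11, color=blue, weight=9, texture=matte, shape=square}: color is blue — matches, so Yes.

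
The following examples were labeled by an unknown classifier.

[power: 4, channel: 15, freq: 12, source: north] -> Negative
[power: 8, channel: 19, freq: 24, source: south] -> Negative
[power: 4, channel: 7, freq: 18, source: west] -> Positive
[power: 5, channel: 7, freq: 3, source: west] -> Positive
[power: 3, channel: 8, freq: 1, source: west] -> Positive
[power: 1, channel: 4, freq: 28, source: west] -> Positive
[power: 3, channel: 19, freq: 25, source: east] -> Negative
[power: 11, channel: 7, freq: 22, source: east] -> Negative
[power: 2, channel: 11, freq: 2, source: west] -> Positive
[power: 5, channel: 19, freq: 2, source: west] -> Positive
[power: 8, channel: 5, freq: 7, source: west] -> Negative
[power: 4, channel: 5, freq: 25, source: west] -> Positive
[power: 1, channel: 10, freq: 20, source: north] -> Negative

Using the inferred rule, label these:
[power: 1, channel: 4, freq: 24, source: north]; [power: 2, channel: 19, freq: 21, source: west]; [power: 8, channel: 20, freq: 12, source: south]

Negative, Positive, Negative

All 'Positive' examples share one property — source is west AND power ≤ 5 — and every 'Negative' example lacks it.
[power: 1, channel: 4, freq: 24, source: north]: source is north, power = 1, fails this test → Negative. [power: 2, channel: 19, freq: 21, source: west]: source is west, power = 2, meets the rule → Positive. [power: 8, channel: 20, freq: 12, source: south]: source is south, power = 8, fails this test → Negative.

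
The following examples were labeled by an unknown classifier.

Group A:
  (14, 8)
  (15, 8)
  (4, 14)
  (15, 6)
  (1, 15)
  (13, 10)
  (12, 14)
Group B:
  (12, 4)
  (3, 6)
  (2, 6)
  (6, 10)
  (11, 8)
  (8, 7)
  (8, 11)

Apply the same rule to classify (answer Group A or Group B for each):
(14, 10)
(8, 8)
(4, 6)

Group A, Group B, Group B

One predicate separates the groups cleanly: max ≥ 13.
Group A: (14, 10), since max 14.
Group B: (8, 8), since max 8.
Group B: (4, 6), since max 6.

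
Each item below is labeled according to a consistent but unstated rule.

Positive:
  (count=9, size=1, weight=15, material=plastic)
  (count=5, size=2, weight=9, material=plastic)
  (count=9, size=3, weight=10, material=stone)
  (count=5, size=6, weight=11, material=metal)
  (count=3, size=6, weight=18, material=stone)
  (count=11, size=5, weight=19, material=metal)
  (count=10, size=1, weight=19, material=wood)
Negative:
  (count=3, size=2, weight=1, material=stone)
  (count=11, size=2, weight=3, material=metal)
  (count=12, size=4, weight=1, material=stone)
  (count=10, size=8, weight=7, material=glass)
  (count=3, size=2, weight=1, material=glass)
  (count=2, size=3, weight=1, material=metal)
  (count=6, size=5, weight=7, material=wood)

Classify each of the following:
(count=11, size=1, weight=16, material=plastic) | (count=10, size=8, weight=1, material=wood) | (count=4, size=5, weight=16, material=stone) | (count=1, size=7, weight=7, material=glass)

Positive, Negative, Positive, Negative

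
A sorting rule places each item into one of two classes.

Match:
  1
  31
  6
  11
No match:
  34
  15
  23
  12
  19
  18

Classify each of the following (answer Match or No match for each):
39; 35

Comparing the two groups points to one rule — ≡ 1 (mod 5).
No match: 39, since 39 mod 5 = 4. No match: 35, since 35 mod 5 = 0.

No match, No match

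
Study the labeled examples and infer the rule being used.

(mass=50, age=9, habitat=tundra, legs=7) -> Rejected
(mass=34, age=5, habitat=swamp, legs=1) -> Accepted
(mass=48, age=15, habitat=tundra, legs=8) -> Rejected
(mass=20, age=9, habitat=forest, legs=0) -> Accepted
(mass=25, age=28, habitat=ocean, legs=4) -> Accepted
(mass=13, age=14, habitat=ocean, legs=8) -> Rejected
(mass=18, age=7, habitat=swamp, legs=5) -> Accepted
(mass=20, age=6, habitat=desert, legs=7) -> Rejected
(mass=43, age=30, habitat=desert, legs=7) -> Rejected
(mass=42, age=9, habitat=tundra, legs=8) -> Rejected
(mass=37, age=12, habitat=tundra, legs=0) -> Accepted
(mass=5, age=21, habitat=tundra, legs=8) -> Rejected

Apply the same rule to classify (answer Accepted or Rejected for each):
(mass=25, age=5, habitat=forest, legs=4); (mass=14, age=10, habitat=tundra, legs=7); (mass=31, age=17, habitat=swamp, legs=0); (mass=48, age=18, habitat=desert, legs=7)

Accepted, Rejected, Accepted, Rejected

The rule appears to be: legs ≤ 5.
(mass=25, age=5, habitat=forest, legs=4): Accepted (legs = 4).
(mass=14, age=10, habitat=tundra, legs=7): Rejected (legs = 7).
(mass=31, age=17, habitat=swamp, legs=0): Accepted (legs = 0).
(mass=48, age=18, habitat=desert, legs=7): Rejected (legs = 7).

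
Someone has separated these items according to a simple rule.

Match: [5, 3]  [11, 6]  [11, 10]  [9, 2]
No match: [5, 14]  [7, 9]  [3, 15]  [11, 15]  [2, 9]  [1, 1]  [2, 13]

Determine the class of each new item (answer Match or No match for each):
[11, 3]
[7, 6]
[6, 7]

Match, Match, No match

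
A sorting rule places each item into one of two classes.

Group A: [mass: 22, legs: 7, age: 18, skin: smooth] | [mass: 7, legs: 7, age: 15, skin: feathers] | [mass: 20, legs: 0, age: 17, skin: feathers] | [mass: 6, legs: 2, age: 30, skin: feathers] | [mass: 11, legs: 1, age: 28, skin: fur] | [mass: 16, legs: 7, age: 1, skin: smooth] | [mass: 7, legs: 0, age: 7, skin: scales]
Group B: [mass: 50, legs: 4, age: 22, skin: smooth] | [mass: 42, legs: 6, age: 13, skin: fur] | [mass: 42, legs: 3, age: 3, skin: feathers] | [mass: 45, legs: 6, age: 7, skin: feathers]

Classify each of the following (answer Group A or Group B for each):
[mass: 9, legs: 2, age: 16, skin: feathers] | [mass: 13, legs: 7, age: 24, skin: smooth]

The distinguishing property — mass ≤ 22 — holds for all the 'Group A' cases and none of the 'Group B' cases.
[mass: 9, legs: 2, age: 16, skin: feathers] — mass = 9, hence Group A.
[mass: 13, legs: 7, age: 24, skin: smooth] — mass = 13, hence Group A.

Group A, Group A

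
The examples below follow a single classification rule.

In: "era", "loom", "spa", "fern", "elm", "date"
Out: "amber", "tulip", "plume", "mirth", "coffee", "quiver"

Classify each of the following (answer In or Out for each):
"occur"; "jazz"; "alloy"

Rule: length ≤ 4. This holds for each 'In' example and fails for each 'Out' one.
"occur": Out (length 5). "jazz": In (length 4). "alloy": Out (length 5).

Out, In, Out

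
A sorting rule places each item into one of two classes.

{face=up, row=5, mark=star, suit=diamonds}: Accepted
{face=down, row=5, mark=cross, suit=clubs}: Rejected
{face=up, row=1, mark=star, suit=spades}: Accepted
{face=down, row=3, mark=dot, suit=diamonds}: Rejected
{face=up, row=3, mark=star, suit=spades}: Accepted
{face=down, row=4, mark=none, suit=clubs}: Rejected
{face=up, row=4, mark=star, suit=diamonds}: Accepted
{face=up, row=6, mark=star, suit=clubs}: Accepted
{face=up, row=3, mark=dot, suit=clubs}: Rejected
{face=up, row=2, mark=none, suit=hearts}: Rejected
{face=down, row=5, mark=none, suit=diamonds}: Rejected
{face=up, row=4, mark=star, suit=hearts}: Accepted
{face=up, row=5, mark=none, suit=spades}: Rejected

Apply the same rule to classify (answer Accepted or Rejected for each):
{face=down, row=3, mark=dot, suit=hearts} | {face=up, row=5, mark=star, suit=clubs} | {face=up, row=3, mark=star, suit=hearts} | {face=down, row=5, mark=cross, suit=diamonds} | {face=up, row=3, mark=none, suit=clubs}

Rejected, Accepted, Accepted, Rejected, Rejected

Checking candidate rules against both groups, what survives is: mark is star.
{face=down, row=3, mark=dot, suit=hearts} — mark is dot, hence Rejected. {face=up, row=5, mark=star, suit=clubs} — mark is star, hence Accepted. {face=up, row=3, mark=star, suit=hearts} — mark is star, hence Accepted. {face=down, row=5, mark=cross, suit=diamonds} — mark is cross, hence Rejected. {face=up, row=3, mark=none, suit=clubs} — mark is none, hence Rejected.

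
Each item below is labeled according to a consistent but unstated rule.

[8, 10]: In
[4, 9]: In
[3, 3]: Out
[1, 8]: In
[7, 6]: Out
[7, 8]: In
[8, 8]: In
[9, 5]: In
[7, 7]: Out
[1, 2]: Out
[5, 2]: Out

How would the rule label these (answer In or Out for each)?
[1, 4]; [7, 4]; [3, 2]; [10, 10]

Out, Out, Out, In

All 'In' examples share one property — max ≥ 8 — and every 'Out' example lacks it.
[1, 4] — max 4, hence Out. [7, 4] — max 7, hence Out. [3, 2] — max 3, hence Out. [10, 10] — max 10, hence In.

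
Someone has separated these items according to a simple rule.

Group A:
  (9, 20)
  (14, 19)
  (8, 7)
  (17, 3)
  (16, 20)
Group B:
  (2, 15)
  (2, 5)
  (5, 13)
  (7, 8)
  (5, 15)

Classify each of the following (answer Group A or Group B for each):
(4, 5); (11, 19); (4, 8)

Group B, Group A, Group B

The classifier is using: first ≥ 8.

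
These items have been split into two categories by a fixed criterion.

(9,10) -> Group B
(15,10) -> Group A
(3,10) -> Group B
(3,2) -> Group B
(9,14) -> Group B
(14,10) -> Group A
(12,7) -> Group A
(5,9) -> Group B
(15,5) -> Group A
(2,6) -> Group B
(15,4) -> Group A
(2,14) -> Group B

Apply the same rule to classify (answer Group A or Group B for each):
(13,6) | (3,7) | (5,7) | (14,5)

Group A, Group B, Group B, Group A

A rule that fits every label: first ≥ 10 — true of each 'Group A' example, false of each 'Group B' one.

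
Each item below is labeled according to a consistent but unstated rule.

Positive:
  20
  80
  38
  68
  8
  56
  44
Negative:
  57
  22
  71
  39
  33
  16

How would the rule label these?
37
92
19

Negative, Positive, Negative

A rule that fits every label: ≡ 2 (mod 6) — true of each 'Positive' example, false of each 'Negative' one.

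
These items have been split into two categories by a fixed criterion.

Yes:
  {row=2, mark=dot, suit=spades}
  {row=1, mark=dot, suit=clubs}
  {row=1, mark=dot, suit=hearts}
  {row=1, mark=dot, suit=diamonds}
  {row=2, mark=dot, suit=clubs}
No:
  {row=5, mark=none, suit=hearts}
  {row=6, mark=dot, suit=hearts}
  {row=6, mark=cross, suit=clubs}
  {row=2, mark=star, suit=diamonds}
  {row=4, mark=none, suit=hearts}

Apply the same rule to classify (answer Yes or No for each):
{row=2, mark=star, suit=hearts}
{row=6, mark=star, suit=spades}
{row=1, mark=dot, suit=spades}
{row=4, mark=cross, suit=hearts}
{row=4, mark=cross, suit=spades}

The pattern is that an item is 'Yes' exactly when: mark is dot AND row ≤ 2.
{row=2, mark=star, suit=hearts} — mark is star, row = 2, hence No. {row=6, mark=star, suit=spades} — mark is star, row = 6, hence No. {row=1, mark=dot, suit=spades} — mark is dot, row = 1, hence Yes. {row=4, mark=cross, suit=hearts} — mark is cross, row = 4, hence No. {row=4, mark=cross, suit=spades} — mark is cross, row = 4, hence No.

No, No, Yes, No, No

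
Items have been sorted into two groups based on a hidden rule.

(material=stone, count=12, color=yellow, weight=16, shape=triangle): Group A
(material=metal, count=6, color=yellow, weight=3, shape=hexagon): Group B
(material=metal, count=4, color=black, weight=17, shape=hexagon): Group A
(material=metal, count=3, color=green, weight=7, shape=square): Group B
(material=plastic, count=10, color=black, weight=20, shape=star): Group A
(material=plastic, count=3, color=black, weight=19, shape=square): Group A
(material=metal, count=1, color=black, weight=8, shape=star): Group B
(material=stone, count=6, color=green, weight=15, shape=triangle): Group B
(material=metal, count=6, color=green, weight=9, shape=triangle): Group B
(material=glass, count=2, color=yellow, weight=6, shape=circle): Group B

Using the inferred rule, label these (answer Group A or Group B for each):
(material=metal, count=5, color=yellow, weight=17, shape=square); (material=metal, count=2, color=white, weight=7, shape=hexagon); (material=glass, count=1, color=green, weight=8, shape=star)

Group A, Group B, Group B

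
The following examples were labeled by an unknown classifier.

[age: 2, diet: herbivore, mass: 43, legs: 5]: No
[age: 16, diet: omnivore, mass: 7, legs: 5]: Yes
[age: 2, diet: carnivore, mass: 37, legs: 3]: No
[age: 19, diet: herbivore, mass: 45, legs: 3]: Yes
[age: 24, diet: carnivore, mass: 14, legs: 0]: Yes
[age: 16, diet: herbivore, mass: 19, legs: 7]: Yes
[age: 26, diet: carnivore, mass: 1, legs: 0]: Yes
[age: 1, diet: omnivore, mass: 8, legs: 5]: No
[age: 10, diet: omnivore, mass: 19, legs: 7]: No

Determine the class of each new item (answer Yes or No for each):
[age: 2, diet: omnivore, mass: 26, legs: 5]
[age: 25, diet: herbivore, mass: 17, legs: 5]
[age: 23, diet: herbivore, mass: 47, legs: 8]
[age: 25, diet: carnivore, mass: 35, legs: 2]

No, Yes, Yes, Yes

The common property of the 'Yes' items is: age ≥ 16. No 'No' item has it.
[age: 2, diet: omnivore, mass: 26, legs: 5]: age = 2, doesn't match → No.
[age: 25, diet: herbivore, mass: 17, legs: 5]: age = 25, has this property → Yes.
[age: 23, diet: herbivore, mass: 47, legs: 8]: age = 23, has this property → Yes.
[age: 25, diet: carnivore, mass: 35, legs: 2]: age = 25, has this property → Yes.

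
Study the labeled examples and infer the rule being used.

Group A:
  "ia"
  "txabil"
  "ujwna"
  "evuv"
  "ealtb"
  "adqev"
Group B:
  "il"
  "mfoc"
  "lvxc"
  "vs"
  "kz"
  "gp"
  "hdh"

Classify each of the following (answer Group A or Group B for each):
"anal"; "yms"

A rule that fits every label: has ≥ 2 vowels — true of each 'Group A' example, false of each 'Group B' one.

Group A, Group B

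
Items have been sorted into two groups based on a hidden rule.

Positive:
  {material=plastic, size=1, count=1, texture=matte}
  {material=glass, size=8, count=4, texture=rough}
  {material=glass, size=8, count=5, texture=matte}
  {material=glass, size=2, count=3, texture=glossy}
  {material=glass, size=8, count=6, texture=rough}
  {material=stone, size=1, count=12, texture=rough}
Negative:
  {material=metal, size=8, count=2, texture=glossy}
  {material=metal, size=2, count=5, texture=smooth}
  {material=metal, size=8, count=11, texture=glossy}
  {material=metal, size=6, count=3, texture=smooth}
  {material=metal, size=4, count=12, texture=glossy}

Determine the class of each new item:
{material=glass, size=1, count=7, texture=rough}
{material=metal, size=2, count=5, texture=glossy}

Positive, Negative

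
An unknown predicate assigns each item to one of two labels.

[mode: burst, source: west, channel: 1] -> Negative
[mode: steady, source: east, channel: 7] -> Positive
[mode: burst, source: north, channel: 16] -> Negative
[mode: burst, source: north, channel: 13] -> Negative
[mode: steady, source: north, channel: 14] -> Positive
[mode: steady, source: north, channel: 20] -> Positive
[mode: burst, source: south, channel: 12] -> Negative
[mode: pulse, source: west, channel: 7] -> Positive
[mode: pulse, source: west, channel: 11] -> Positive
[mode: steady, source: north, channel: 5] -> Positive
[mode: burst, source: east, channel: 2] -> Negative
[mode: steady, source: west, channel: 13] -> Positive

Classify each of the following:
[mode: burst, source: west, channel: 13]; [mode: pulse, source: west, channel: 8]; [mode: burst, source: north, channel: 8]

Negative, Positive, Negative

A rule that fits every label: mode is not burst — true of each 'Positive' example, false of each 'Negative' one.
Negative: [mode: burst, source: west, channel: 13], since mode is burst.
Positive: [mode: pulse, source: west, channel: 8], since mode is pulse.
Negative: [mode: burst, source: north, channel: 8], since mode is burst.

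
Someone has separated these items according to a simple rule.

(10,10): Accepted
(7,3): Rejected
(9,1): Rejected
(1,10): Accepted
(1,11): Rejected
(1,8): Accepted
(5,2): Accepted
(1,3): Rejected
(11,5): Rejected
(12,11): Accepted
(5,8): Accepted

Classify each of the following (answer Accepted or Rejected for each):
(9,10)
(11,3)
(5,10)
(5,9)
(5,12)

Accepted, Rejected, Accepted, Rejected, Accepted

A rule that fits every label: product is even — true of each 'Accepted' example, false of each 'Rejected' one.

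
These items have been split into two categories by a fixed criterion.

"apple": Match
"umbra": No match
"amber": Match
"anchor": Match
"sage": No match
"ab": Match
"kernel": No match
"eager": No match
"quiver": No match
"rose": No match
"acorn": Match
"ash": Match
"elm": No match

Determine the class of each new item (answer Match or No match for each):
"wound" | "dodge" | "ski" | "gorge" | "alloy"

The rule appears to be: starts with 'a'.
"wound" → starts with 'w' → No match.
"dodge" → starts with 'd' → No match.
"ski" → starts with 's' → No match.
"gorge" → starts with 'g' → No match.
"alloy" → starts with 'a' → Match.

No match, No match, No match, No match, Match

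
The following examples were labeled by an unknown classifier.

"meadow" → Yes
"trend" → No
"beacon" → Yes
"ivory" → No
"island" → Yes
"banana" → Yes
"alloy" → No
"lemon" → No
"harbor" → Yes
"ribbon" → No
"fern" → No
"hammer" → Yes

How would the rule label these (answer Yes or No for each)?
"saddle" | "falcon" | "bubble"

The simplest hypothesis consistent with all the labels is: even length AND contains 'a'.

Yes, Yes, No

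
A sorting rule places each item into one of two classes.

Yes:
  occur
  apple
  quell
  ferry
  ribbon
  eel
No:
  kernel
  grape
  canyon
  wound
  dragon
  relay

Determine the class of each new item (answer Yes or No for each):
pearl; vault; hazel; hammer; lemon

No, No, No, Yes, No

'Yes' ⟺ has a double letter.
pearl: No (no doubled letter). vault: No (no doubled letter). hazel: No (no doubled letter). hammer: Yes ('mm' doubled). lemon: No (no doubled letter).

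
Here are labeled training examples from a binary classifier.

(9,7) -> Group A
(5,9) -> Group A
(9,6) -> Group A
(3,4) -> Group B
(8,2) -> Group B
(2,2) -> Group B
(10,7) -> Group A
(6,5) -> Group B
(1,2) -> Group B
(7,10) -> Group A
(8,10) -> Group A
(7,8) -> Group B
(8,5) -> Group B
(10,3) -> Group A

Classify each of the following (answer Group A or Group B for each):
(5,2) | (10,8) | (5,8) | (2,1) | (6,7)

Group B, Group A, Group B, Group B, Group B

The pattern is that an item is 'Group A' exactly when: max ≥ 9.
(5,2): max 5 — does not satisfy this, so Group B.
(10,8): max 10 — satisfies this, so Group A.
(5,8): max 8 — does not satisfy this, so Group B.
(2,1): max 2 — does not satisfy this, so Group B.
(6,7): max 7 — does not satisfy this, so Group B.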